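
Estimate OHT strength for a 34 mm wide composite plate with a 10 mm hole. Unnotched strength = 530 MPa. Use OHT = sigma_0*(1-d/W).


OHT = sigma_0*(1-d/W) = 530*(1-10/34) = 374.1 MPa

374.1 MPa


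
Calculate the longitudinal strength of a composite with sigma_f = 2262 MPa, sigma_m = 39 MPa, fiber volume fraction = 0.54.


sigma_1 = sigma_f*Vf + sigma_m*(1-Vf) = 2262*0.54 + 39*0.46 = 1239.4 MPa

1239.4 MPa


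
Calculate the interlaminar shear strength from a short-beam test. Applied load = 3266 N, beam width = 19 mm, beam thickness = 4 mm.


ILSS = 3F/(4bh) = 3*3266/(4*19*4) = 32.23 MPa

32.23 MPa


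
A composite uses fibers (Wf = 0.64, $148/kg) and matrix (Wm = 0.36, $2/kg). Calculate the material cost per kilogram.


Cost = cost_f*Wf + cost_m*Wm = 148*0.64 + 2*0.36 = $95.44/kg

$95.44/kg


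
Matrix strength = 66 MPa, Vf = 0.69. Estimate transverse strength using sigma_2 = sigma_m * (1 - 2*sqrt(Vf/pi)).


factor = 1 - 2*sqrt(0.69/pi) = 0.0627
sigma_2 = 66 * 0.0627 = 4.14 MPa

4.14 MPa


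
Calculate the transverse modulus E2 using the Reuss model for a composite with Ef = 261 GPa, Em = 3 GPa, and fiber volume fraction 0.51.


1/E2 = Vf/Ef + (1-Vf)/Em = 0.51/261 + 0.49/3
E2 = 6.05 GPa

6.05 GPa


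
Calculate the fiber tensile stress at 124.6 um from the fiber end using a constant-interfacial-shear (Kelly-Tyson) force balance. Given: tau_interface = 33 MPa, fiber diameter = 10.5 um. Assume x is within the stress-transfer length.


Force balance: sigma_f * (pi*d^2/4) = tau * (pi*d) * x  ->  sigma_f = 4 * tau * x / d
sigma_f = 4 * 33 * 124.6 / 10.5 = 1566.4 MPa

1566.4 MPa


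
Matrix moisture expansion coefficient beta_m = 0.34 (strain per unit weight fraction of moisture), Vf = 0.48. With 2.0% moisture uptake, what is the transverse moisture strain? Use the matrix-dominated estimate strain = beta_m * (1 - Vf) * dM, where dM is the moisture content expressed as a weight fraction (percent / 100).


dM = 2.0/100 = 0.02
strain = beta_m * (1-Vf) * dM = 0.34 * 0.52 * 0.02 = 0.003536

0.003536


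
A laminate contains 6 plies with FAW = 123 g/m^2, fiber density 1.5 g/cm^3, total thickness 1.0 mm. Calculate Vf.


Vf = n * FAW / (rho_f * h * 1000) = 6 * 123 / (1.5 * 1.0 * 1000) = 0.492

0.492


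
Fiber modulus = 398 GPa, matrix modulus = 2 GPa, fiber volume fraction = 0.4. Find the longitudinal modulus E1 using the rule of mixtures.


E1 = Ef*Vf + Em*(1-Vf) = 398*0.4 + 2*0.6 = 160.4 GPa

160.4 GPa


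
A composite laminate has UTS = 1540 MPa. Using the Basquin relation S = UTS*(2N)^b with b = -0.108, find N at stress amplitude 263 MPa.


N = 0.5 * (S/UTS)^(1/b) = 0.5 * (263/1540)^(1/-0.108) = 6.3981e+06 cycles

6.3981e+06 cycles


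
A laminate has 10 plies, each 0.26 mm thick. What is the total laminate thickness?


h = n * t_ply = 10 * 0.26 = 2.6 mm

2.6 mm


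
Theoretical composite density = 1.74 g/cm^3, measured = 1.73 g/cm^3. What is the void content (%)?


Void% = (rho_theo - rho_actual)/rho_theo * 100 = (1.74 - 1.73)/1.74 * 100 = 0.57%

0.57%


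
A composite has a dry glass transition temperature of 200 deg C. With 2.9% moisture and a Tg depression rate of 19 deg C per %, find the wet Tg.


Tg_wet = Tg_dry - k*moisture = 200 - 19*2.9 = 144.9 deg C

144.9 deg C


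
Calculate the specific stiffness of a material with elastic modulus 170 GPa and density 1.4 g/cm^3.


Specific stiffness = E/rho = 170/1.4 = 121.4 GPa/(g/cm^3)

121.4 GPa/(g/cm^3)


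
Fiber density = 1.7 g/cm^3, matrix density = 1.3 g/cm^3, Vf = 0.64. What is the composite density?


rho_c = rho_f*Vf + rho_m*(1-Vf) = 1.7*0.64 + 1.3*0.36 = 1.556 g/cm^3

1.556 g/cm^3


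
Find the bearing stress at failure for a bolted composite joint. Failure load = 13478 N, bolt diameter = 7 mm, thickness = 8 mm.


sigma_br = F/(d*h) = 13478/(7*8) = 240.7 MPa

240.7 MPa


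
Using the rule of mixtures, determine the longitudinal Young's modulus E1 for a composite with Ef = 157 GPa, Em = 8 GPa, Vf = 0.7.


E1 = Ef*Vf + Em*(1-Vf) = 157*0.7 + 8*0.3 = 112.3 GPa

112.3 GPa


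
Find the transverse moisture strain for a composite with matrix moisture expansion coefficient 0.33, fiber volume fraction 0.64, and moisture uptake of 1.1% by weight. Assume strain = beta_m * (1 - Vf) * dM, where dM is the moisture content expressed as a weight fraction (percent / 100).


dM = 1.1/100 = 0.011
strain = beta_m * (1-Vf) * dM = 0.33 * 0.36 * 0.011 = 0.0013068

0.0013068


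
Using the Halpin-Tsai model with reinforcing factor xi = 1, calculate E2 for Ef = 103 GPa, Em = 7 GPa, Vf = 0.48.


eta = (Ef/Em - 1)/(Ef/Em + xi) = (14.7143 - 1)/(14.7143 + 1) = 0.8727
E2 = Em*(1+xi*eta*Vf)/(1-eta*Vf) = 17.09 GPa

17.09 GPa


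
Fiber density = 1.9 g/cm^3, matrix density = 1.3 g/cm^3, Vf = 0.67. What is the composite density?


rho_c = rho_f*Vf + rho_m*(1-Vf) = 1.9*0.67 + 1.3*0.33 = 1.702 g/cm^3

1.702 g/cm^3


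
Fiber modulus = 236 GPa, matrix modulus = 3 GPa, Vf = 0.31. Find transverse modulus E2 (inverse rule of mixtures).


1/E2 = Vf/Ef + (1-Vf)/Em = 0.31/236 + 0.69/3
E2 = 4.32 GPa

4.32 GPa


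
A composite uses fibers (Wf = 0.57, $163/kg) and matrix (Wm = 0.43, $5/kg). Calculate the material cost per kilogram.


Cost = cost_f*Wf + cost_m*Wm = 163*0.57 + 5*0.43 = $95.06/kg

$95.06/kg


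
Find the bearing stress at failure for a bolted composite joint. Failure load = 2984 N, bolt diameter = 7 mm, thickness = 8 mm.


sigma_br = F/(d*h) = 2984/(7*8) = 53.3 MPa

53.3 MPa


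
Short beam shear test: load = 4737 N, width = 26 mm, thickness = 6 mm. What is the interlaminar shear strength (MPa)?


ILSS = 3F/(4bh) = 3*4737/(4*26*6) = 22.77 MPa

22.77 MPa


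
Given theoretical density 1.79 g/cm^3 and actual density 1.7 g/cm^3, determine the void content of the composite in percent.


Void% = (rho_theo - rho_actual)/rho_theo * 100 = (1.79 - 1.7)/1.79 * 100 = 5.03%

5.03%


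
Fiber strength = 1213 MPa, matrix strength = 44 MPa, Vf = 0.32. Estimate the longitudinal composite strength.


sigma_1 = sigma_f*Vf + sigma_m*(1-Vf) = 1213*0.32 + 44*0.68 = 418.1 MPa

418.1 MPa


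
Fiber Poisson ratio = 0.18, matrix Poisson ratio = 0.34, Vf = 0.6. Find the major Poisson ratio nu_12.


nu_12 = nu_f*Vf + nu_m*(1-Vf) = 0.18*0.6 + 0.34*0.4 = 0.244

0.244


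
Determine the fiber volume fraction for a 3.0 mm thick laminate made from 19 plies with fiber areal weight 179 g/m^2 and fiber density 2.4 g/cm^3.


Vf = n * FAW / (rho_f * h * 1000) = 19 * 179 / (2.4 * 3.0 * 1000) = 0.4724

0.4724


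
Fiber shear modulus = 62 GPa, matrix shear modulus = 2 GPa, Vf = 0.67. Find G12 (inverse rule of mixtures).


1/G12 = Vf/Gf + (1-Vf)/Gm = 0.67/62 + 0.33/2
G12 = 5.69 GPa

5.69 GPa


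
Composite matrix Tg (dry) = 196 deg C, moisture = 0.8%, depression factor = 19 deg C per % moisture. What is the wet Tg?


Tg_wet = Tg_dry - k*moisture = 196 - 19*0.8 = 180.8 deg C

180.8 deg C


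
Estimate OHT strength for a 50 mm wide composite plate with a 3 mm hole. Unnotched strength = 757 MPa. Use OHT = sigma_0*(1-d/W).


OHT = sigma_0*(1-d/W) = 757*(1-3/50) = 711.6 MPa

711.6 MPa


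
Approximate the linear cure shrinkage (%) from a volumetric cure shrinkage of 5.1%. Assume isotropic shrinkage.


Linear shrinkage ≈ vol_shrink/3 = 5.1/3 = 1.7%

1.7%


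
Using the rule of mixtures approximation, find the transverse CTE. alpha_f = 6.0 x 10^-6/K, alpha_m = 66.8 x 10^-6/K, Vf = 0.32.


alpha_2 = alpha_f*Vf + alpha_m*(1-Vf) = 6.0*0.32 + 66.8*0.68 = 47.3 x 10^-6/K

47.3 x 10^-6/K


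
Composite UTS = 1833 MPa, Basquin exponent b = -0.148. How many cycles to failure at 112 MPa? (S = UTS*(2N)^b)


N = 0.5 * (S/UTS)^(1/b) = 0.5 * (112/1833)^(1/-0.148) = 7.9670e+07 cycles

7.9670e+07 cycles


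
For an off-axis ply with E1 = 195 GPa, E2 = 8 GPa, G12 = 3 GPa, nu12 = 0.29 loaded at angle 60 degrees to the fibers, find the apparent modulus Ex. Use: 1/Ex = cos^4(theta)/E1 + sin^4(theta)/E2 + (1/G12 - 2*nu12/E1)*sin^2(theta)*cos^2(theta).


cos^4(60) = 0.0625, sin^4(60) = 0.5625, sin^2(60)*cos^2(60) = 0.1875
1/G12 - 2*nu12/E1 = 1/3 - 2*0.29/195 = 0.330359 GPa^-1
1/Ex = 0.0625/195 + 0.5625/8 + 0.330359*0.1875 = 0.1325753 GPa^-1
Ex = 7.54 GPa

7.54 GPa


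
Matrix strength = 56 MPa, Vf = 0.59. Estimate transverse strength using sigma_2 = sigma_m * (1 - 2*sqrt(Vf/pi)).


factor = 1 - 2*sqrt(0.59/pi) = 0.1333
sigma_2 = 56 * 0.1333 = 7.46 MPa

7.46 MPa


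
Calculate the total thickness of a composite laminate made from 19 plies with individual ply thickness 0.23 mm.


h = n * t_ply = 19 * 0.23 = 4.37 mm

4.37 mm


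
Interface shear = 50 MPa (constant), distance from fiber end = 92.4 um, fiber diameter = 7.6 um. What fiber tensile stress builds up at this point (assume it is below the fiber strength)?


Force balance: sigma_f * (pi*d^2/4) = tau * (pi*d) * x  ->  sigma_f = 4 * tau * x / d
sigma_f = 4 * 50 * 92.4 / 7.6 = 2431.6 MPa

2431.6 MPa


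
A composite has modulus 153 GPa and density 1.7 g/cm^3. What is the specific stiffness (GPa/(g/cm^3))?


Specific stiffness = E/rho = 153/1.7 = 90.0 GPa/(g/cm^3)

90.0 GPa/(g/cm^3)


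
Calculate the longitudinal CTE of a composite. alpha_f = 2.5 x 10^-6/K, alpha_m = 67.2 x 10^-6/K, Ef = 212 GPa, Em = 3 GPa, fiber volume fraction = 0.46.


E1 = Ef*Vf + Em*(1-Vf) = 99.14
alpha_1 = (alpha_f*Ef*Vf + alpha_m*Em*(1-Vf))/E1 = 3.56 x 10^-6/K

3.56 x 10^-6/K


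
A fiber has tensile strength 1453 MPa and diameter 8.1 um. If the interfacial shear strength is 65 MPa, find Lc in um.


Lc = sigma_f * d / (2 * tau_i) = 1453 * 8.1 / (2 * 65) = 90.5 um

90.5 um


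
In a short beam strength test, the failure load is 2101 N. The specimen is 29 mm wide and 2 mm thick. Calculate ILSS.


ILSS = 3F/(4bh) = 3*2101/(4*29*2) = 27.17 MPa

27.17 MPa


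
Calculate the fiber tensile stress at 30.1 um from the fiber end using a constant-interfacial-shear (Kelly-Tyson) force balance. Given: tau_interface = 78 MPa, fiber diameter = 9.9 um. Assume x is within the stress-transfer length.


Force balance: sigma_f * (pi*d^2/4) = tau * (pi*d) * x  ->  sigma_f = 4 * tau * x / d
sigma_f = 4 * 78 * 30.1 / 9.9 = 948.6 MPa

948.6 MPa


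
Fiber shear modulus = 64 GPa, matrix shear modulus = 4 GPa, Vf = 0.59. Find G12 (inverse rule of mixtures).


1/G12 = Vf/Gf + (1-Vf)/Gm = 0.59/64 + 0.41/4
G12 = 8.95 GPa

8.95 GPa


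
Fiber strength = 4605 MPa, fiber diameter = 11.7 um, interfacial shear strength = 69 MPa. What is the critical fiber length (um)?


Lc = sigma_f * d / (2 * tau_i) = 4605 * 11.7 / (2 * 69) = 390.4 um

390.4 um


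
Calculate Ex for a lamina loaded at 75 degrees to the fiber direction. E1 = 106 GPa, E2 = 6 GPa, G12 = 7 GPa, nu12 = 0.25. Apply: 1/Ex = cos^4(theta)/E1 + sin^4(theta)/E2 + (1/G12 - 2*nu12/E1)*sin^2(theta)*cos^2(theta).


cos^4(75) = 0.004487, sin^4(75) = 0.870513, sin^2(75)*cos^2(75) = 0.0625
1/G12 - 2*nu12/E1 = 1/7 - 2*0.25/106 = 0.13814 GPa^-1
1/Ex = 0.004487/106 + 0.870513/6 + 0.13814*0.0625 = 0.1537615 GPa^-1
Ex = 6.5 GPa

6.5 GPa


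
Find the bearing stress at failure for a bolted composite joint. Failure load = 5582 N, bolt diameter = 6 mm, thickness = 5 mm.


sigma_br = F/(d*h) = 5582/(6*5) = 186.1 MPa

186.1 MPa


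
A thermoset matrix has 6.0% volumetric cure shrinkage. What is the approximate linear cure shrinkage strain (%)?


Linear shrinkage ≈ vol_shrink/3 = 6.0/3 = 2.0%

2.0%


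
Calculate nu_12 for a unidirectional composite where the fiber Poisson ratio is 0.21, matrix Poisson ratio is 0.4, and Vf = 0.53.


nu_12 = nu_f*Vf + nu_m*(1-Vf) = 0.21*0.53 + 0.4*0.47 = 0.2993

0.2993


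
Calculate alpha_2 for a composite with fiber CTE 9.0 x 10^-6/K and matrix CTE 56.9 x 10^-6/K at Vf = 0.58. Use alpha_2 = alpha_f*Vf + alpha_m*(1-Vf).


alpha_2 = alpha_f*Vf + alpha_m*(1-Vf) = 9.0*0.58 + 56.9*0.42 = 29.1 x 10^-6/K

29.1 x 10^-6/K


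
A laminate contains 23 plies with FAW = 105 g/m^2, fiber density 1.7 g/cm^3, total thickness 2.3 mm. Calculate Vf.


Vf = n * FAW / (rho_f * h * 1000) = 23 * 105 / (1.7 * 2.3 * 1000) = 0.6176

0.6176


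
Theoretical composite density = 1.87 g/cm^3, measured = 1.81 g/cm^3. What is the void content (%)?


Void% = (rho_theo - rho_actual)/rho_theo * 100 = (1.87 - 1.81)/1.87 * 100 = 3.21%

3.21%


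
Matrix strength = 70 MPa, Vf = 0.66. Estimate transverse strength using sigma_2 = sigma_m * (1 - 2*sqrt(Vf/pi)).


factor = 1 - 2*sqrt(0.66/pi) = 0.0833
sigma_2 = 70 * 0.0833 = 5.83 MPa

5.83 MPa


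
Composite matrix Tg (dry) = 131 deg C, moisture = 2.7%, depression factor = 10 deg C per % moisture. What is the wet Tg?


Tg_wet = Tg_dry - k*moisture = 131 - 10*2.7 = 104.0 deg C

104.0 deg C


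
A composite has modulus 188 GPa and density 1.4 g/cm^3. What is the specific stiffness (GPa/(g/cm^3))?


Specific stiffness = E/rho = 188/1.4 = 134.3 GPa/(g/cm^3)

134.3 GPa/(g/cm^3)


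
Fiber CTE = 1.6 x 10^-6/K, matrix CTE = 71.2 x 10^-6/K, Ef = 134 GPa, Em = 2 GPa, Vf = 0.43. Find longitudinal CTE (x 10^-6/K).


E1 = Ef*Vf + Em*(1-Vf) = 58.76
alpha_1 = (alpha_f*Ef*Vf + alpha_m*Em*(1-Vf))/E1 = 2.95 x 10^-6/K

2.95 x 10^-6/K


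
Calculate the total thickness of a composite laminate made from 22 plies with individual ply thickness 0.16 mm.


h = n * t_ply = 22 * 0.16 = 3.52 mm

3.52 mm


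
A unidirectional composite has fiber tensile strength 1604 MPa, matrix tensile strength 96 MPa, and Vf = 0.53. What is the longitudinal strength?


sigma_1 = sigma_f*Vf + sigma_m*(1-Vf) = 1604*0.53 + 96*0.47 = 895.2 MPa

895.2 MPa


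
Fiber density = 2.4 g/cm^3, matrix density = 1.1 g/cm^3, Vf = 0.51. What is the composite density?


rho_c = rho_f*Vf + rho_m*(1-Vf) = 2.4*0.51 + 1.1*0.49 = 1.763 g/cm^3

1.763 g/cm^3


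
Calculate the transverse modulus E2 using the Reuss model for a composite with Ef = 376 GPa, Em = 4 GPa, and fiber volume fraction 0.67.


1/E2 = Vf/Ef + (1-Vf)/Em = 0.67/376 + 0.33/4
E2 = 11.86 GPa

11.86 GPa


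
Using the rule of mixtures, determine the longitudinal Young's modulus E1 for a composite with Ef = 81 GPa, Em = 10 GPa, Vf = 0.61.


E1 = Ef*Vf + Em*(1-Vf) = 81*0.61 + 10*0.39 = 53.31 GPa

53.31 GPa


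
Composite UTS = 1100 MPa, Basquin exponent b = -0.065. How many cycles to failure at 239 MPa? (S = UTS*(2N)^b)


N = 0.5 * (S/UTS)^(1/b) = 0.5 * (239/1100)^(1/-0.065) = 7.9230e+09 cycles

7.9230e+09 cycles


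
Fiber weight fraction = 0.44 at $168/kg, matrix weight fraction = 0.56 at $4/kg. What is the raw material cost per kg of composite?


Cost = cost_f*Wf + cost_m*Wm = 168*0.44 + 4*0.56 = $76.16/kg

$76.16/kg


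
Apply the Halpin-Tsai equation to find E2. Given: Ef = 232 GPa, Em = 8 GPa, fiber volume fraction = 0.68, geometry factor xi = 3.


eta = (Ef/Em - 1)/(Ef/Em + xi) = (29.0 - 1)/(29.0 + 3) = 0.875
E2 = Em*(1+xi*eta*Vf)/(1-eta*Vf) = 55.01 GPa

55.01 GPa


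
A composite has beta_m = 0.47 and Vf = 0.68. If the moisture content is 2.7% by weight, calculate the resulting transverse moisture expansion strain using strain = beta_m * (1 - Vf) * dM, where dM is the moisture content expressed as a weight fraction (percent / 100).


dM = 2.7/100 = 0.027
strain = beta_m * (1-Vf) * dM = 0.47 * 0.32 * 0.027 = 0.0040608

0.0040608


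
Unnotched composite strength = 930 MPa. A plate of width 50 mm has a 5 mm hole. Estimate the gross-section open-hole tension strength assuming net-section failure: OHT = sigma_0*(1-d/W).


OHT = sigma_0*(1-d/W) = 930*(1-5/50) = 837.0 MPa

837.0 MPa


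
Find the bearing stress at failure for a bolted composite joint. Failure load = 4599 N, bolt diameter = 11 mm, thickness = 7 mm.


sigma_br = F/(d*h) = 4599/(11*7) = 59.7 MPa

59.7 MPa


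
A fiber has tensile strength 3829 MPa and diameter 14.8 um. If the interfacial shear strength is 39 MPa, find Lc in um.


Lc = sigma_f * d / (2 * tau_i) = 3829 * 14.8 / (2 * 39) = 726.5 um

726.5 um


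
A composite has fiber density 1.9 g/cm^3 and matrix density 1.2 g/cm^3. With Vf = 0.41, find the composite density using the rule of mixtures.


rho_c = rho_f*Vf + rho_m*(1-Vf) = 1.9*0.41 + 1.2*0.59 = 1.487 g/cm^3

1.487 g/cm^3


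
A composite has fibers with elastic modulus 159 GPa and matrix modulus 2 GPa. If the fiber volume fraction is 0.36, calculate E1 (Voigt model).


E1 = Ef*Vf + Em*(1-Vf) = 159*0.36 + 2*0.64 = 58.52 GPa

58.52 GPa


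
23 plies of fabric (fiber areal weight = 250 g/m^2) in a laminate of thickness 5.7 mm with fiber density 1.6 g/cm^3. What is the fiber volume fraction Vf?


Vf = n * FAW / (rho_f * h * 1000) = 23 * 250 / (1.6 * 5.7 * 1000) = 0.6305

0.6305


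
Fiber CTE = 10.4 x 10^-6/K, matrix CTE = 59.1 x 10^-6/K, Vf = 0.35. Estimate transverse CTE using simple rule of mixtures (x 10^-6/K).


alpha_2 = alpha_f*Vf + alpha_m*(1-Vf) = 10.4*0.35 + 59.1*0.65 = 42.1 x 10^-6/K

42.1 x 10^-6/K


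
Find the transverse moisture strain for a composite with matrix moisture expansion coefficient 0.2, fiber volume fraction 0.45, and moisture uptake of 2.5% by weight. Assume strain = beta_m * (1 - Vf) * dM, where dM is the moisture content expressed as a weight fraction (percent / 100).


dM = 2.5/100 = 0.025
strain = beta_m * (1-Vf) * dM = 0.2 * 0.55 * 0.025 = 0.00275

0.00275


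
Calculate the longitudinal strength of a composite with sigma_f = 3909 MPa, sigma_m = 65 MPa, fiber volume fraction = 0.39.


sigma_1 = sigma_f*Vf + sigma_m*(1-Vf) = 3909*0.39 + 65*0.61 = 1564.2 MPa

1564.2 MPa


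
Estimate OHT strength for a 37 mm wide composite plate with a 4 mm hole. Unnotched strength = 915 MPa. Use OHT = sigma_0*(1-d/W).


OHT = sigma_0*(1-d/W) = 915*(1-4/37) = 816.1 MPa

816.1 MPa


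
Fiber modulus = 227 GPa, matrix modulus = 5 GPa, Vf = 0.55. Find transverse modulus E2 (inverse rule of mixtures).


1/E2 = Vf/Ef + (1-Vf)/Em = 0.55/227 + 0.45/5
E2 = 10.82 GPa

10.82 GPa


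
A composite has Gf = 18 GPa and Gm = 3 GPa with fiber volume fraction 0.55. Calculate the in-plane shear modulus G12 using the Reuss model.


1/G12 = Vf/Gf + (1-Vf)/Gm = 0.55/18 + 0.45/3
G12 = 5.54 GPa

5.54 GPa


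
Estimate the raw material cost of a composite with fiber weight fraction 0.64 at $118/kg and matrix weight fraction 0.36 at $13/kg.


Cost = cost_f*Wf + cost_m*Wm = 118*0.64 + 13*0.36 = $80.2/kg

$80.2/kg


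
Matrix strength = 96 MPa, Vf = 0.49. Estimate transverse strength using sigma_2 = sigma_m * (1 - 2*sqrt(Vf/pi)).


factor = 1 - 2*sqrt(0.49/pi) = 0.2101
sigma_2 = 96 * 0.2101 = 20.17 MPa

20.17 MPa


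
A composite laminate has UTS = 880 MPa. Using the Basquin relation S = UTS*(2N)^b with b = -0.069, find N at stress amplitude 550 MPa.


N = 0.5 * (S/UTS)^(1/b) = 0.5 * (550/880)^(1/-0.069) = 454.1827 cycles

454.1827 cycles


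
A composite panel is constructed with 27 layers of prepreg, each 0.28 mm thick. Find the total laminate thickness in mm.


h = n * t_ply = 27 * 0.28 = 7.56 mm

7.56 mm


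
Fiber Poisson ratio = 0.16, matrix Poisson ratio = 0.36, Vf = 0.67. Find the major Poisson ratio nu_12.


nu_12 = nu_f*Vf + nu_m*(1-Vf) = 0.16*0.67 + 0.36*0.33 = 0.226

0.226


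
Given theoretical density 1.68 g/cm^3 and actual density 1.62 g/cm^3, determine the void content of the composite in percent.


Void% = (rho_theo - rho_actual)/rho_theo * 100 = (1.68 - 1.62)/1.68 * 100 = 3.57%

3.57%


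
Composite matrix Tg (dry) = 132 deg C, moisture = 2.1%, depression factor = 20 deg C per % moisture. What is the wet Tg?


Tg_wet = Tg_dry - k*moisture = 132 - 20*2.1 = 90.0 deg C

90.0 deg C


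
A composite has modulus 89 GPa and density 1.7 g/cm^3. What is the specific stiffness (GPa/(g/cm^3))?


Specific stiffness = E/rho = 89/1.7 = 52.4 GPa/(g/cm^3)

52.4 GPa/(g/cm^3)


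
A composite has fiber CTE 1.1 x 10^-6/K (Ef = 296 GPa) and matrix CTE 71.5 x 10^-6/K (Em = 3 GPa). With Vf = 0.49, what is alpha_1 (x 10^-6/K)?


E1 = Ef*Vf + Em*(1-Vf) = 146.57
alpha_1 = (alpha_f*Ef*Vf + alpha_m*Em*(1-Vf))/E1 = 1.83 x 10^-6/K

1.83 x 10^-6/K


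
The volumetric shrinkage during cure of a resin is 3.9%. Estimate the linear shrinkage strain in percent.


Linear shrinkage ≈ vol_shrink/3 = 3.9/3 = 1.3%

1.3%


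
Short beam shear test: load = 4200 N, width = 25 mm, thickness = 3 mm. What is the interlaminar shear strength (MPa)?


ILSS = 3F/(4bh) = 3*4200/(4*25*3) = 42.0 MPa

42.0 MPa


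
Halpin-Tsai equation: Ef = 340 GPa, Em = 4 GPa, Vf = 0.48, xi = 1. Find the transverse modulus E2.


eta = (Ef/Em - 1)/(Ef/Em + xi) = (85.0 - 1)/(85.0 + 1) = 0.9767
E2 = Em*(1+xi*eta*Vf)/(1-eta*Vf) = 11.06 GPa

11.06 GPa


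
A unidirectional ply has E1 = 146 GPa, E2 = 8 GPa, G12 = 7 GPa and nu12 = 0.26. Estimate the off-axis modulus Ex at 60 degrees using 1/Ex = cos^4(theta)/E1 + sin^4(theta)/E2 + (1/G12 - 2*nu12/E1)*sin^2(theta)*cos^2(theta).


cos^4(60) = 0.0625, sin^4(60) = 0.5625, sin^2(60)*cos^2(60) = 0.1875
1/G12 - 2*nu12/E1 = 1/7 - 2*0.26/146 = 0.139295 GPa^-1
1/Ex = 0.0625/146 + 0.5625/8 + 0.139295*0.1875 = 0.0968585 GPa^-1
Ex = 10.32 GPa

10.32 GPa


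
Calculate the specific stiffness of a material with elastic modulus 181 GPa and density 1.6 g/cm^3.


Specific stiffness = E/rho = 181/1.6 = 113.1 GPa/(g/cm^3)

113.1 GPa/(g/cm^3)


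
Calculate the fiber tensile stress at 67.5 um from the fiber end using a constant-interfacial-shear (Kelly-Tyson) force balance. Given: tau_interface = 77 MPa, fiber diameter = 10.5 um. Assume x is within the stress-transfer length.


Force balance: sigma_f * (pi*d^2/4) = tau * (pi*d) * x  ->  sigma_f = 4 * tau * x / d
sigma_f = 4 * 77 * 67.5 / 10.5 = 1980.0 MPa

1980.0 MPa


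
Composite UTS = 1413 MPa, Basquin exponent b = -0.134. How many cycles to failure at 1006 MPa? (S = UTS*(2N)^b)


N = 0.5 * (S/UTS)^(1/b) = 0.5 * (1006/1413)^(1/-0.134) = 6.3102 cycles

6.3102 cycles


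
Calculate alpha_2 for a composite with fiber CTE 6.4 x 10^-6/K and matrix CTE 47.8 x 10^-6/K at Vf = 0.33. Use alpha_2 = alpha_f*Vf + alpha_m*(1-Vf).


alpha_2 = alpha_f*Vf + alpha_m*(1-Vf) = 6.4*0.33 + 47.8*0.67 = 34.1 x 10^-6/K

34.1 x 10^-6/K


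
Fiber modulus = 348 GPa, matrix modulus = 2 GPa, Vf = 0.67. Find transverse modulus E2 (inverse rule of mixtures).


1/E2 = Vf/Ef + (1-Vf)/Em = 0.67/348 + 0.33/2
E2 = 5.99 GPa

5.99 GPa


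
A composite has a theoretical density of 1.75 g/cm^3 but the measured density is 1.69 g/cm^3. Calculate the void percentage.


Void% = (rho_theo - rho_actual)/rho_theo * 100 = (1.75 - 1.69)/1.75 * 100 = 3.43%

3.43%


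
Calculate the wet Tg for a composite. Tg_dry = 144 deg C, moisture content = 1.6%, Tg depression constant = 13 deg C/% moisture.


Tg_wet = Tg_dry - k*moisture = 144 - 13*1.6 = 123.2 deg C

123.2 deg C


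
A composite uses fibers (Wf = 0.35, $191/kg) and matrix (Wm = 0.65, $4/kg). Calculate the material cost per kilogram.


Cost = cost_f*Wf + cost_m*Wm = 191*0.35 + 4*0.65 = $69.45/kg

$69.45/kg


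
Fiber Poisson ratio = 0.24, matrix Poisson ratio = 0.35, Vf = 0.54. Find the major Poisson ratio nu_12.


nu_12 = nu_f*Vf + nu_m*(1-Vf) = 0.24*0.54 + 0.35*0.46 = 0.2906

0.2906


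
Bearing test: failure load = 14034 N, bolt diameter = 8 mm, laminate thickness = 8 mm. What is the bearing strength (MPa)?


sigma_br = F/(d*h) = 14034/(8*8) = 219.3 MPa

219.3 MPa


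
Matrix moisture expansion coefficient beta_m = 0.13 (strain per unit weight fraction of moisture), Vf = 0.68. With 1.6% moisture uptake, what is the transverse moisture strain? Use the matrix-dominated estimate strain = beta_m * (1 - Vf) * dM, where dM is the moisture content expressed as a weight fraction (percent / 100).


dM = 1.6/100 = 0.016
strain = beta_m * (1-Vf) * dM = 0.13 * 0.32 * 0.016 = 0.0006656

0.0006656


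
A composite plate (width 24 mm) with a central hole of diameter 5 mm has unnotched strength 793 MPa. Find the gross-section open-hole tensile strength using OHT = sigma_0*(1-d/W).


OHT = sigma_0*(1-d/W) = 793*(1-5/24) = 627.8 MPa

627.8 MPa


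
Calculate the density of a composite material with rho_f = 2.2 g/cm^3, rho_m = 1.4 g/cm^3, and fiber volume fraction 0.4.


rho_c = rho_f*Vf + rho_m*(1-Vf) = 2.2*0.4 + 1.4*0.6 = 1.72 g/cm^3

1.72 g/cm^3


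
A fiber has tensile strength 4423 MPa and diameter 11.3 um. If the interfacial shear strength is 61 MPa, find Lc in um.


Lc = sigma_f * d / (2 * tau_i) = 4423 * 11.3 / (2 * 61) = 409.7 um

409.7 um


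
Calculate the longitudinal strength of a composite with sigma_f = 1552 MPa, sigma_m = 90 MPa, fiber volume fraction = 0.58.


sigma_1 = sigma_f*Vf + sigma_m*(1-Vf) = 1552*0.58 + 90*0.42 = 938.0 MPa

938.0 MPa


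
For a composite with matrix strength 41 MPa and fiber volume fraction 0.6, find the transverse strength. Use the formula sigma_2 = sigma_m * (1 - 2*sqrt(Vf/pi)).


factor = 1 - 2*sqrt(0.6/pi) = 0.126
sigma_2 = 41 * 0.126 = 5.16 MPa

5.16 MPa


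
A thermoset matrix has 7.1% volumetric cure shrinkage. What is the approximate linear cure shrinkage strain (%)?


Linear shrinkage ≈ vol_shrink/3 = 7.1/3 = 2.367%

2.367%


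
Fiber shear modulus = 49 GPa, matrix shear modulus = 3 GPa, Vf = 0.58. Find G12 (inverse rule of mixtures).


1/G12 = Vf/Gf + (1-Vf)/Gm = 0.58/49 + 0.42/3
G12 = 6.59 GPa

6.59 GPa


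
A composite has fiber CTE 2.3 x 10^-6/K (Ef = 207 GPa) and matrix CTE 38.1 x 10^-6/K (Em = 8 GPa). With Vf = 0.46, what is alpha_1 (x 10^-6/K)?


E1 = Ef*Vf + Em*(1-Vf) = 99.54
alpha_1 = (alpha_f*Ef*Vf + alpha_m*Em*(1-Vf))/E1 = 3.85 x 10^-6/K

3.85 x 10^-6/K


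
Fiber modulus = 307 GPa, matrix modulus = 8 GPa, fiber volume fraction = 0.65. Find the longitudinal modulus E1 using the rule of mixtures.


E1 = Ef*Vf + Em*(1-Vf) = 307*0.65 + 8*0.35 = 202.35 GPa

202.35 GPa


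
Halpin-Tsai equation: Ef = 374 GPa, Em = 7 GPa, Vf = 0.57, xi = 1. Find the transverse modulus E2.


eta = (Ef/Em - 1)/(Ef/Em + xi) = (53.4286 - 1)/(53.4286 + 1) = 0.9633
E2 = Em*(1+xi*eta*Vf)/(1-eta*Vf) = 24.05 GPa

24.05 GPa


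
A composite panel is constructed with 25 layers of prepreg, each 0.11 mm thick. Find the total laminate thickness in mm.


h = n * t_ply = 25 * 0.11 = 2.75 mm

2.75 mm


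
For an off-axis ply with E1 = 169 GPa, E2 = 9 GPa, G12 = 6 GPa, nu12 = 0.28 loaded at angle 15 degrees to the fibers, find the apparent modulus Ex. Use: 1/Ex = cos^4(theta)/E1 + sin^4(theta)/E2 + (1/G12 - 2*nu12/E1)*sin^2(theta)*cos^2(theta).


cos^4(15) = 0.870513, sin^4(15) = 0.004487, sin^2(15)*cos^2(15) = 0.0625
1/G12 - 2*nu12/E1 = 1/6 - 2*0.28/169 = 0.163353 GPa^-1
1/Ex = 0.870513/169 + 0.004487/9 + 0.163353*0.0625 = 0.0158591 GPa^-1
Ex = 63.06 GPa

63.06 GPa


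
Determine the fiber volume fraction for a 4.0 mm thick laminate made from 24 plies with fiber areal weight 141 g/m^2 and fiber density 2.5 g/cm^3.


Vf = n * FAW / (rho_f * h * 1000) = 24 * 141 / (2.5 * 4.0 * 1000) = 0.3384

0.3384


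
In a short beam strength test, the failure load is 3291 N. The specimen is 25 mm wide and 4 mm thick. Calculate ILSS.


ILSS = 3F/(4bh) = 3*3291/(4*25*4) = 24.68 MPa

24.68 MPa


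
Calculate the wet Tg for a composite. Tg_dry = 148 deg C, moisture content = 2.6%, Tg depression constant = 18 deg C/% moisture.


Tg_wet = Tg_dry - k*moisture = 148 - 18*2.6 = 101.2 deg C

101.2 deg C


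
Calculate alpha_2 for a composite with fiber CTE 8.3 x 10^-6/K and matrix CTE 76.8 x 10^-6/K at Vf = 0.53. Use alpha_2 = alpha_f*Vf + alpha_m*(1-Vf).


alpha_2 = alpha_f*Vf + alpha_m*(1-Vf) = 8.3*0.53 + 76.8*0.47 = 40.5 x 10^-6/K

40.5 x 10^-6/K


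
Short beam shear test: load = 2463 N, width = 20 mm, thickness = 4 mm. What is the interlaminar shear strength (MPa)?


ILSS = 3F/(4bh) = 3*2463/(4*20*4) = 23.09 MPa

23.09 MPa


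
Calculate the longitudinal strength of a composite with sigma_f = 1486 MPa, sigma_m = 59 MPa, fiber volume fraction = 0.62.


sigma_1 = sigma_f*Vf + sigma_m*(1-Vf) = 1486*0.62 + 59*0.38 = 943.7 MPa

943.7 MPa


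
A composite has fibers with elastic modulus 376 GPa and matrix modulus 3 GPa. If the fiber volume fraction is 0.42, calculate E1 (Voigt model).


E1 = Ef*Vf + Em*(1-Vf) = 376*0.42 + 3*0.58 = 159.66 GPa

159.66 GPa


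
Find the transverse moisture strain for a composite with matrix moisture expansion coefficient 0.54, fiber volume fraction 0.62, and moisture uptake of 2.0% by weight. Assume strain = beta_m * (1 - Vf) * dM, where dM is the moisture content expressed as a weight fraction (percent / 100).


dM = 2.0/100 = 0.02
strain = beta_m * (1-Vf) * dM = 0.54 * 0.38 * 0.02 = 0.004104

0.004104


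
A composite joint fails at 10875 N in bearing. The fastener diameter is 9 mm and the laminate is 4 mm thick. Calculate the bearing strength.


sigma_br = F/(d*h) = 10875/(9*4) = 302.1 MPa

302.1 MPa


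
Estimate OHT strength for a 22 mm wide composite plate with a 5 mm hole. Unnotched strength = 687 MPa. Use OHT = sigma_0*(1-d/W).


OHT = sigma_0*(1-d/W) = 687*(1-5/22) = 530.9 MPa

530.9 MPa


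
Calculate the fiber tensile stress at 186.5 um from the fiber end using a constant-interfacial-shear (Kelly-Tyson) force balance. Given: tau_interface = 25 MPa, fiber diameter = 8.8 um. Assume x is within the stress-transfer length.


Force balance: sigma_f * (pi*d^2/4) = tau * (pi*d) * x  ->  sigma_f = 4 * tau * x / d
sigma_f = 4 * 25 * 186.5 / 8.8 = 2119.3 MPa

2119.3 MPa


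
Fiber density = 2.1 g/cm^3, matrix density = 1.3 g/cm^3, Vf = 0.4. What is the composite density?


rho_c = rho_f*Vf + rho_m*(1-Vf) = 2.1*0.4 + 1.3*0.6 = 1.62 g/cm^3

1.62 g/cm^3


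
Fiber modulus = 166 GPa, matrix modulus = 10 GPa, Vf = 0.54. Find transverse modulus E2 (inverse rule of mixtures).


1/E2 = Vf/Ef + (1-Vf)/Em = 0.54/166 + 0.46/10
E2 = 20.3 GPa

20.3 GPa


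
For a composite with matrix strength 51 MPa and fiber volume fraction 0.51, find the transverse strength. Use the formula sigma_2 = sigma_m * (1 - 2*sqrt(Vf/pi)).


factor = 1 - 2*sqrt(0.51/pi) = 0.1942
sigma_2 = 51 * 0.1942 = 9.9 MPa

9.9 MPa


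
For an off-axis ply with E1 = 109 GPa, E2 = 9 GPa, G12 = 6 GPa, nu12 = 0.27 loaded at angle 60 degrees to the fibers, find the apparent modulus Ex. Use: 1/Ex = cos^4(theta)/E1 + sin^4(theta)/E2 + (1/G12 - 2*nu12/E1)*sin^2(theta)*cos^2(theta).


cos^4(60) = 0.0625, sin^4(60) = 0.5625, sin^2(60)*cos^2(60) = 0.1875
1/G12 - 2*nu12/E1 = 1/6 - 2*0.27/109 = 0.161713 GPa^-1
1/Ex = 0.0625/109 + 0.5625/9 + 0.161713*0.1875 = 0.0933945 GPa^-1
Ex = 10.71 GPa

10.71 GPa


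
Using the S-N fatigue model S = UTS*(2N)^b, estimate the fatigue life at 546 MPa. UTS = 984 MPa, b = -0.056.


N = 0.5 * (S/UTS)^(1/b) = 0.5 * (546/984)^(1/-0.056) = 18487.1940 cycles

18487.1940 cycles


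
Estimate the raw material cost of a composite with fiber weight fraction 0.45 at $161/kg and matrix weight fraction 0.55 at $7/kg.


Cost = cost_f*Wf + cost_m*Wm = 161*0.45 + 7*0.55 = $76.3/kg

$76.3/kg


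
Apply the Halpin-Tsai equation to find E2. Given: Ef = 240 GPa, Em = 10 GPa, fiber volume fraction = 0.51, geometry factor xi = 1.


eta = (Ef/Em - 1)/(Ef/Em + xi) = (24.0 - 1)/(24.0 + 1) = 0.92
E2 = Em*(1+xi*eta*Vf)/(1-eta*Vf) = 27.68 GPa

27.68 GPa


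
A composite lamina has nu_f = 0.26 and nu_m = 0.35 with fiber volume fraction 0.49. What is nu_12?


nu_12 = nu_f*Vf + nu_m*(1-Vf) = 0.26*0.49 + 0.35*0.51 = 0.3059

0.3059


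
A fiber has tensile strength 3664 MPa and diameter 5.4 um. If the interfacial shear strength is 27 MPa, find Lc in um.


Lc = sigma_f * d / (2 * tau_i) = 3664 * 5.4 / (2 * 27) = 366.4 um

366.4 um


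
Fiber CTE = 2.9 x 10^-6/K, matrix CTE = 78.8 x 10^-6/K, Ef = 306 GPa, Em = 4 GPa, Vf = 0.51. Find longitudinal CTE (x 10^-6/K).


E1 = Ef*Vf + Em*(1-Vf) = 158.02
alpha_1 = (alpha_f*Ef*Vf + alpha_m*Em*(1-Vf))/E1 = 3.84 x 10^-6/K

3.84 x 10^-6/K


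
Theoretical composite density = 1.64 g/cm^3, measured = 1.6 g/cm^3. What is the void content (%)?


Void% = (rho_theo - rho_actual)/rho_theo * 100 = (1.64 - 1.6)/1.64 * 100 = 2.44%

2.44%


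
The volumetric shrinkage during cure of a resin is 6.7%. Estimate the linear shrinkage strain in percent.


Linear shrinkage ≈ vol_shrink/3 = 6.7/3 = 2.233%

2.233%


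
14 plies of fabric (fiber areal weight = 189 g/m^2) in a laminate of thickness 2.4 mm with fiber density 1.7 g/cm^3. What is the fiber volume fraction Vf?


Vf = n * FAW / (rho_f * h * 1000) = 14 * 189 / (1.7 * 2.4 * 1000) = 0.6485

0.6485


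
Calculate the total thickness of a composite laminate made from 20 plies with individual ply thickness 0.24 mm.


h = n * t_ply = 20 * 0.24 = 4.8 mm

4.8 mm


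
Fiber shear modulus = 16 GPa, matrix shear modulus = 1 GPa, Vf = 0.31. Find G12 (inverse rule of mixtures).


1/G12 = Vf/Gf + (1-Vf)/Gm = 0.31/16 + 0.69/1
G12 = 1.41 GPa

1.41 GPa


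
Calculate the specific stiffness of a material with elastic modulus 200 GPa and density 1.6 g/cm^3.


Specific stiffness = E/rho = 200/1.6 = 125.0 GPa/(g/cm^3)

125.0 GPa/(g/cm^3)


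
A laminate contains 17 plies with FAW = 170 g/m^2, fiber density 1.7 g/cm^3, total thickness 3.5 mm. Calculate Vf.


Vf = n * FAW / (rho_f * h * 1000) = 17 * 170 / (1.7 * 3.5 * 1000) = 0.4857

0.4857


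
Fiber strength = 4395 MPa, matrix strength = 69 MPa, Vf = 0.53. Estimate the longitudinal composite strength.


sigma_1 = sigma_f*Vf + sigma_m*(1-Vf) = 4395*0.53 + 69*0.47 = 2361.8 MPa

2361.8 MPa


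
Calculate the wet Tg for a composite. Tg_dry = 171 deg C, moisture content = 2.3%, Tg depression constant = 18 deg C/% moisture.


Tg_wet = Tg_dry - k*moisture = 171 - 18*2.3 = 129.6 deg C

129.6 deg C


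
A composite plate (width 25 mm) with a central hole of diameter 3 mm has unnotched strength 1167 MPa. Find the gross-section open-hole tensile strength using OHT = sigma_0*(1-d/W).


OHT = sigma_0*(1-d/W) = 1167*(1-3/25) = 1027.0 MPa

1027.0 MPa


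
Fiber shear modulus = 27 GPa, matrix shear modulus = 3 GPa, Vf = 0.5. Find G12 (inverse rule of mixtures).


1/G12 = Vf/Gf + (1-Vf)/Gm = 0.5/27 + 0.5/3
G12 = 5.4 GPa

5.4 GPa


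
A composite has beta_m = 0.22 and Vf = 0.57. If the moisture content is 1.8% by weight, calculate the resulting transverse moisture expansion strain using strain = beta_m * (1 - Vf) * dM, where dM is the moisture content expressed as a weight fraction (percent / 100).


dM = 1.8/100 = 0.018
strain = beta_m * (1-Vf) * dM = 0.22 * 0.43 * 0.018 = 0.0017028

0.0017028


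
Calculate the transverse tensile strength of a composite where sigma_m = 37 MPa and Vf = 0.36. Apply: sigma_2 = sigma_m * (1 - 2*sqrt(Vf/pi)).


factor = 1 - 2*sqrt(0.36/pi) = 0.323
sigma_2 = 37 * 0.323 = 11.95 MPa

11.95 MPa


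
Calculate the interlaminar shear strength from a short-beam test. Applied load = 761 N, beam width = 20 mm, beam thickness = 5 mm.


ILSS = 3F/(4bh) = 3*761/(4*20*5) = 5.71 MPa

5.71 MPa


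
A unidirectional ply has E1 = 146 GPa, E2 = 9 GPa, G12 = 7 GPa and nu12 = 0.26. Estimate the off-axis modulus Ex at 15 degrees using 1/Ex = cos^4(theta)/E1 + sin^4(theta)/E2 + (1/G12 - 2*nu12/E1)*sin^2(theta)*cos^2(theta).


cos^4(15) = 0.870513, sin^4(15) = 0.004487, sin^2(15)*cos^2(15) = 0.0625
1/G12 - 2*nu12/E1 = 1/7 - 2*0.26/146 = 0.139295 GPa^-1
1/Ex = 0.870513/146 + 0.004487/9 + 0.139295*0.0625 = 0.015167 GPa^-1
Ex = 65.93 GPa

65.93 GPa


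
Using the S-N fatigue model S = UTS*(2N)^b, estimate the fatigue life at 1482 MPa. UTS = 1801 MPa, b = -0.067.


N = 0.5 * (S/UTS)^(1/b) = 0.5 * (1482/1801)^(1/-0.067) = 9.1756 cycles

9.1756 cycles


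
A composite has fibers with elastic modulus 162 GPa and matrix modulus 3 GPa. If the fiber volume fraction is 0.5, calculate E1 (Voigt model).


E1 = Ef*Vf + Em*(1-Vf) = 162*0.5 + 3*0.5 = 82.5 GPa

82.5 GPa


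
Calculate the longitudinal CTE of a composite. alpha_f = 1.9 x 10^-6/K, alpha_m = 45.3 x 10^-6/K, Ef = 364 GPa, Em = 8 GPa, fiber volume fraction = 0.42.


E1 = Ef*Vf + Em*(1-Vf) = 157.52
alpha_1 = (alpha_f*Ef*Vf + alpha_m*Em*(1-Vf))/E1 = 3.18 x 10^-6/K

3.18 x 10^-6/K


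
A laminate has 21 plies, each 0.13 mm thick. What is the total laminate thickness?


h = n * t_ply = 21 * 0.13 = 2.73 mm

2.73 mm


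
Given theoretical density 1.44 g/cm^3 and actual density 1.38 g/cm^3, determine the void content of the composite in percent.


Void% = (rho_theo - rho_actual)/rho_theo * 100 = (1.44 - 1.38)/1.44 * 100 = 4.17%

4.17%


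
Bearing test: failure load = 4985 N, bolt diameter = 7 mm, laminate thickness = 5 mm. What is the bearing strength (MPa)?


sigma_br = F/(d*h) = 4985/(7*5) = 142.4 MPa

142.4 MPa


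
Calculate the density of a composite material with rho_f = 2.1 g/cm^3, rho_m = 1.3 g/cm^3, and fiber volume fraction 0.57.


rho_c = rho_f*Vf + rho_m*(1-Vf) = 2.1*0.57 + 1.3*0.43 = 1.756 g/cm^3

1.756 g/cm^3


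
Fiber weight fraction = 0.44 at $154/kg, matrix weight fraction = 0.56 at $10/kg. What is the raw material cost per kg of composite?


Cost = cost_f*Wf + cost_m*Wm = 154*0.44 + 10*0.56 = $73.36/kg

$73.36/kg


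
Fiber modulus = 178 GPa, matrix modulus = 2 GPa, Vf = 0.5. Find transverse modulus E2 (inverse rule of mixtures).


1/E2 = Vf/Ef + (1-Vf)/Em = 0.5/178 + 0.5/2
E2 = 3.96 GPa

3.96 GPa


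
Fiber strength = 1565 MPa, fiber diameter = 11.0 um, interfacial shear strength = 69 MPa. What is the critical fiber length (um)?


Lc = sigma_f * d / (2 * tau_i) = 1565 * 11.0 / (2 * 69) = 124.7 um

124.7 um


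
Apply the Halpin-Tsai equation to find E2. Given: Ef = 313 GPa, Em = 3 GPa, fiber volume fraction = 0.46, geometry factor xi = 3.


eta = (Ef/Em - 1)/(Ef/Em + xi) = (104.3333 - 1)/(104.3333 + 3) = 0.9627
E2 = Em*(1+xi*eta*Vf)/(1-eta*Vf) = 12.54 GPa

12.54 GPa


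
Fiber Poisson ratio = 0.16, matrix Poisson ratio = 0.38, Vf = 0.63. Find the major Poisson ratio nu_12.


nu_12 = nu_f*Vf + nu_m*(1-Vf) = 0.16*0.63 + 0.38*0.37 = 0.2414

0.2414


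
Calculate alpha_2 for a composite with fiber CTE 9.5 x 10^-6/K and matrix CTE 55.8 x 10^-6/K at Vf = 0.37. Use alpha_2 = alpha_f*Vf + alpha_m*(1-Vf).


alpha_2 = alpha_f*Vf + alpha_m*(1-Vf) = 9.5*0.37 + 55.8*0.63 = 38.7 x 10^-6/K

38.7 x 10^-6/K


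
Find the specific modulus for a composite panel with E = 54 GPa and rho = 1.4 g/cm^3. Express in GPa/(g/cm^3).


Specific stiffness = E/rho = 54/1.4 = 38.6 GPa/(g/cm^3)

38.6 GPa/(g/cm^3)


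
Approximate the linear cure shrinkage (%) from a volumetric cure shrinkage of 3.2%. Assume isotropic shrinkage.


Linear shrinkage ≈ vol_shrink/3 = 3.2/3 = 1.067%

1.067%


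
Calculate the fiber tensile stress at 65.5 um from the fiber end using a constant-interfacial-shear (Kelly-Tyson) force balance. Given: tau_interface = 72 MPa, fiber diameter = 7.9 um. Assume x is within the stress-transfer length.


Force balance: sigma_f * (pi*d^2/4) = tau * (pi*d) * x  ->  sigma_f = 4 * tau * x / d
sigma_f = 4 * 72 * 65.5 / 7.9 = 2387.8 MPa

2387.8 MPa


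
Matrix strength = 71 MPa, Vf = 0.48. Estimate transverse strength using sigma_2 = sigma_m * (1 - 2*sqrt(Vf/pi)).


factor = 1 - 2*sqrt(0.48/pi) = 0.2182
sigma_2 = 71 * 0.2182 = 15.49 MPa

15.49 MPa


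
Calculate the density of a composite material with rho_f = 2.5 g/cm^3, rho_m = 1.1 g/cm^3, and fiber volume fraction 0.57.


rho_c = rho_f*Vf + rho_m*(1-Vf) = 2.5*0.57 + 1.1*0.43 = 1.898 g/cm^3

1.898 g/cm^3


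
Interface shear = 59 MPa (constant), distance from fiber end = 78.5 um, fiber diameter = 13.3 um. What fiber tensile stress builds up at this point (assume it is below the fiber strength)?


Force balance: sigma_f * (pi*d^2/4) = tau * (pi*d) * x  ->  sigma_f = 4 * tau * x / d
sigma_f = 4 * 59 * 78.5 / 13.3 = 1392.9 MPa

1392.9 MPa
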